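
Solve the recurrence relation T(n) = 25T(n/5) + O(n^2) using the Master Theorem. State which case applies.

Master Theorem for T(n) = 25T(n/5) + O(n^2):

a = 25, b = 5, c = 2
log_b(a) = log_5(25) = 2.0000

Case 2: c = 2 = log_5(25) = 2.0000
T(n) = O(n^2 log n) = O(n^2 log n)

For T(n) = 25T(n/5) + O(n^2): log_5(25) = 2.0000. This is Case 2 of the Master Theorem (c = log_b(a), equal work at all levels), giving O(n^2 log n).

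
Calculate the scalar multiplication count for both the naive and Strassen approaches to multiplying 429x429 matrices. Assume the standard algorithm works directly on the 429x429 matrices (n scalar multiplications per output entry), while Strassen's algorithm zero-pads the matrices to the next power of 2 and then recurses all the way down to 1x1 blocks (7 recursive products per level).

Matrix multiplication for 429x429 matrices:

Strassen's algorithm requires power-of-2 dimensions. Pad 429x429 to 512x512 (next power of 2).

Standard algorithm: 429^3 = 78953589 multiplications
Strassen's algorithm: 7^(log2(512)) = 7^9 = 40353607 multiplications
Savings: 78953589 - 40353607 = 38599982 multiplications

Standard: 78953589 multiplications (429^3). Strassen: 40353607 multiplications (7^9, after padding to 512x512). Strassen reduces 8 recursive multiplications to 7 at each level.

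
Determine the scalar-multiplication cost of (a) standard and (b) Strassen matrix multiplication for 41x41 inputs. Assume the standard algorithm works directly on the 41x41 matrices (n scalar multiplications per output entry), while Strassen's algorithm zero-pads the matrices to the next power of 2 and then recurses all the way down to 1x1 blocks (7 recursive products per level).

Matrix multiplication for 41x41 matrices:

Strassen's algorithm requires power-of-2 dimensions. Pad 41x41 to 64x64 (next power of 2).

Standard algorithm: 41^3 = 68921 multiplications
Strassen's algorithm: 7^(log2(64)) = 7^6 = 117649 multiplications
Difference: 68921 - 117649 = -48728 (Strassen uses MORE here due to padding overhead — for small or just-over-power-of-2 n, padding can outweigh the per-level savings)

Standard: 68921 multiplications (41^3). Strassen: 117649 multiplications (7^6, after padding to 64x64). Strassen reduces 8 recursive multiplications to 7 at each level.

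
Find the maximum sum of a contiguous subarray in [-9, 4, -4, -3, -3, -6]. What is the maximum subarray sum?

Using Kadane's algorithm on [-9, 4, -4, -3, -3, -6]:

Scanning through the array:
Position 1 (value 4): max_ending_here = 4, max_so_far = 4
Position 2 (value -4): max_ending_here = 0, max_so_far = 4
Position 3 (value -3): max_ending_here = -3, max_so_far = 4
Position 4 (value -3): max_ending_here = -3, max_so_far = 4
Position 5 (value -6): max_ending_here = -6, max_so_far = 4

Maximum subarray: [4]
Maximum sum: 4

The maximum subarray is [4] with sum 4. This subarray runs from index 1 to index 1.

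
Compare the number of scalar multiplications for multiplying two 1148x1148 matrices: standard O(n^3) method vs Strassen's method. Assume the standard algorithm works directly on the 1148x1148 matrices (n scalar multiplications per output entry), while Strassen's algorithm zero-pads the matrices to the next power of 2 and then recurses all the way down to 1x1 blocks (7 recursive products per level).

Matrix multiplication for 1148x1148 matrices:

Strassen's algorithm requires power-of-2 dimensions. Pad 1148x1148 to 2048x2048 (next power of 2).

Standard algorithm: 1148^3 = 1512953792 multiplications
Strassen's algorithm: 7^(log2(2048)) = 7^11 = 1977326743 multiplications
Difference: 1512953792 - 1977326743 = -464372951 (Strassen uses MORE here due to padding overhead — for small or just-over-power-of-2 n, padding can outweigh the per-level savings)

Standard: 1512953792 multiplications (1148^3). Strassen: 1977326743 multiplications (7^11, after padding to 2048x2048). Strassen reduces 8 recursive multiplications to 7 at each level.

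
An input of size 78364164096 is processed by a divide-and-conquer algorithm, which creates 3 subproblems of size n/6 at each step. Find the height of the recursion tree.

For divide and conquer with division factor 6:

Problem sizes at each level:
Level 0: 78364164096
Level 1: 13060694016
Level 2: 2176782336
Level 3: 362797056
Level 4: 60466176
Level 5: 10077696
Level 6: 1679616
Level 7: 279936
Level 8: 46656
Level 9: 7776
Level 10: 1296
Level 11: 216
Level 12: 36
Level 13: 6
Level 14: 1

The root is level 0 and the size-1 base case is level 14 (the tree spans levels 0 through 14, i.e. 15 levels counting the root), so the depth is the number of divisions: log_6(78364164096) = 14

The recursion tree depth is log_6(78364164096) = 14. At each level, the problem size is divided by 6, so it takes 14 divisions to reduce to a base case of size 1. The algorithm makes 3 recursive calls at each level.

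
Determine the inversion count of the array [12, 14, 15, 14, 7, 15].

Finding inversions in [12, 14, 15, 14, 7, 15]:

(0, 4): arr[0]=12 > arr[4]=7
(1, 4): arr[1]=14 > arr[4]=7
(2, 3): arr[2]=15 > arr[3]=14
(2, 4): arr[2]=15 > arr[4]=7
(3, 4): arr[3]=14 > arr[4]=7

Total inversions: 5

The array has 5 inversion(s): (0,4), (1,4), (2,3), (2,4), (3,4). Each pair (i,j) satisfies i < j and arr[i] > arr[j].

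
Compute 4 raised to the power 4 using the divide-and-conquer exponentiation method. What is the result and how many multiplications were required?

Computing 4^4 by squaring (build up from 4^1; each line after the first costs one multiplication):

4^1 = 4
4^2 = (4^1)^2 = 4^2 = 16
4^4 = (4^2)^2 = 16^2 = 256

Result: 256
Multiplications needed: 2 (2 lines after 4^1)

4^4 = 256. Using exponentiation by squaring, this requires 2 multiplications. The key idea: if the exponent is even, square the half-power; if odd, multiply by the base once.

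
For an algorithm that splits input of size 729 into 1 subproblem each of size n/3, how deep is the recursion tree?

For divide and conquer with division factor 3:

Problem sizes at each level:
Level 0: 729
Level 1: 243
Level 2: 81
Level 3: 27
Level 4: 9
Level 5: 3
Level 6: 1

The root is level 0 and the size-1 base case is level 6 (the tree spans levels 0 through 6, i.e. 7 levels counting the root), so the depth is the number of divisions: log_3(729) = 6

The recursion tree depth is log_3(729) = 6. At each level, the problem size is divided by 3, so it takes 6 divisions to reduce to a base case of size 1. The algorithm makes 1 recursive call at each level.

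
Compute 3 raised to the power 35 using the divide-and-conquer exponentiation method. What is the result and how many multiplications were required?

Computing 3^35 by squaring (build up from 3^1; each line after the first costs one multiplication):

3^1 = 3
3^2 = (3^1)^2 = 3^2 = 9
3^4 = (3^2)^2 = 9^2 = 81
3^8 = (3^4)^2 = 81^2 = 6561
3^16 = (3^8)^2 = 6561^2 = 43046721
3^17 = 3 * 3^16 = 3 * 43046721 = 129140163
3^34 = (3^17)^2 = 129140163^2 = 16677181699666569
3^35 = 3 * 3^34 = 3 * 16677181699666569 = 50031545098999707

Result: 50031545098999707
Multiplications needed: 7 (7 lines after 3^1)

3^35 = 50031545098999707. Using exponentiation by squaring, this requires 7 multiplications. The key idea: if the exponent is even, square the half-power; if odd, multiply by the base once.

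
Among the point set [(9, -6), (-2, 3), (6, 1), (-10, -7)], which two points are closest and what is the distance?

Computing all pairwise distances among 4 points:

d((9, -6), (-2, 3)) = 14.2127
d((9, -6), (6, 1)) = 7.6158 <-- minimum
d((9, -6), (-10, -7)) = 19.0263
d((-2, 3), (6, 1)) = 8.2462
d((-2, 3), (-10, -7)) = 12.8062
d((6, 1), (-10, -7)) = 17.8885

Closest pair: (9, -6) and (6, 1) with distance 7.6158

The closest pair is (9, -6) and (6, 1) with Euclidean distance 7.6158. For 4 points, brute-force pairwise comparison is shown above. For large n, the divide-and-conquer algorithm (sort by x, recurse on halves, check the dividing strip) achieves O(n log n).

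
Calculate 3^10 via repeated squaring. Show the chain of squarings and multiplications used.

Computing 3^10 by squaring (build up from 3^1; each line after the first costs one multiplication):

3^1 = 3
3^2 = (3^1)^2 = 3^2 = 9
3^4 = (3^2)^2 = 9^2 = 81
3^5 = 3 * 3^4 = 3 * 81 = 243
3^10 = (3^5)^2 = 243^2 = 59049

Result: 59049
Multiplications needed: 4 (4 lines after 3^1)

3^10 = 59049. Using exponentiation by squaring, this requires 4 multiplications. The key idea: if the exponent is even, square the half-power; if odd, multiply by the base once.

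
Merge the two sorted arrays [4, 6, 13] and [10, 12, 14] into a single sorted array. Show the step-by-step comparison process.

Merging process:

Compare 4 vs 10: take 4 from left. Merged: [4]
Compare 6 vs 10: take 6 from left. Merged: [4, 6]
Compare 13 vs 10: take 10 from right. Merged: [4, 6, 10]
Compare 13 vs 12: take 12 from right. Merged: [4, 6, 10, 12]
Compare 13 vs 14: take 13 from left. Merged: [4, 6, 10, 12, 13]
Append remaining from right: [14]. Merged: [4, 6, 10, 12, 13, 14]

Final merged array: [4, 6, 10, 12, 13, 14]
Total comparisons: 5

The merged array is [4, 6, 10, 12, 13, 14], requiring 5 comparisons. The merge step runs in O(n) time where n is the total number of elements.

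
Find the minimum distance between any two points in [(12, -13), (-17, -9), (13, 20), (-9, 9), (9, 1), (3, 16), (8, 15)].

Computing all pairwise distances among 7 points:

d((12, -13), (-17, -9)) = 29.2746
d((12, -13), (13, 20)) = 33.0151
d((12, -13), (-9, 9)) = 30.4138
d((12, -13), (9, 1)) = 14.3178
d((12, -13), (3, 16)) = 30.3645
d((12, -13), (8, 15)) = 28.2843
d((-17, -9), (13, 20)) = 41.7253
d((-17, -9), (-9, 9)) = 19.6977
d((-17, -9), (9, 1)) = 27.8568
d((-17, -9), (3, 16)) = 32.0156
d((-17, -9), (8, 15)) = 34.6554
d((13, 20), (-9, 9)) = 24.5967
d((13, 20), (9, 1)) = 19.4165
d((13, 20), (3, 16)) = 10.7703
d((13, 20), (8, 15)) = 7.0711
d((-9, 9), (9, 1)) = 19.6977
d((-9, 9), (3, 16)) = 13.8924
d((-9, 9), (8, 15)) = 18.0278
d((9, 1), (3, 16)) = 16.1555
d((9, 1), (8, 15)) = 14.0357
d((3, 16), (8, 15)) = 5.099 <-- minimum

Closest pair: (3, 16) and (8, 15) with distance 5.099

The closest pair is (3, 16) and (8, 15) with Euclidean distance 5.099. For 7 points, brute-force pairwise comparison is shown above. For large n, the divide-and-conquer algorithm (sort by x, recurse on halves, check the dividing strip) achieves O(n log n).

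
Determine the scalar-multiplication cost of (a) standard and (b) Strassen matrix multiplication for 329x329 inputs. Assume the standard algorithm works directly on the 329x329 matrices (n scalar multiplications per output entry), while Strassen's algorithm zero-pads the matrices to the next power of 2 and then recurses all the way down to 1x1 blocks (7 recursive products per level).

Matrix multiplication for 329x329 matrices:

Strassen's algorithm requires power-of-2 dimensions. Pad 329x329 to 512x512 (next power of 2).

Standard algorithm: 329^3 = 35611289 multiplications
Strassen's algorithm: 7^(log2(512)) = 7^9 = 40353607 multiplications
Difference: 35611289 - 40353607 = -4742318 (Strassen uses MORE here due to padding overhead — for small or just-over-power-of-2 n, padding can outweigh the per-level savings)

Standard: 35611289 multiplications (329^3). Strassen: 40353607 multiplications (7^9, after padding to 512x512). Strassen reduces 8 recursive multiplications to 7 at each level.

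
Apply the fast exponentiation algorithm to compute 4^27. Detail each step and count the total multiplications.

Computing 4^27 by squaring (build up from 4^1; each line after the first costs one multiplication):

4^1 = 4
4^2 = (4^1)^2 = 4^2 = 16
4^3 = 4 * 4^2 = 4 * 16 = 64
4^6 = (4^3)^2 = 64^2 = 4096
4^12 = (4^6)^2 = 4096^2 = 16777216
4^13 = 4 * 4^12 = 4 * 16777216 = 67108864
4^26 = (4^13)^2 = 67108864^2 = 4503599627370496
4^27 = 4 * 4^26 = 4 * 4503599627370496 = 18014398509481984

Result: 18014398509481984
Multiplications needed: 7 (7 lines after 4^1)

4^27 = 18014398509481984. Using exponentiation by squaring, this requires 7 multiplications. The key idea: if the exponent is even, square the half-power; if odd, multiply by the base once.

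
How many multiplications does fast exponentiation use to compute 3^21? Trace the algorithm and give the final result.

Computing 3^21 by squaring (build up from 3^1; each line after the first costs one multiplication):

3^1 = 3
3^2 = (3^1)^2 = 3^2 = 9
3^4 = (3^2)^2 = 9^2 = 81
3^5 = 3 * 3^4 = 3 * 81 = 243
3^10 = (3^5)^2 = 243^2 = 59049
3^20 = (3^10)^2 = 59049^2 = 3486784401
3^21 = 3 * 3^20 = 3 * 3486784401 = 10460353203

Result: 10460353203
Multiplications needed: 6 (6 lines after 3^1)

3^21 = 10460353203. Using exponentiation by squaring, this requires 6 multiplications. The key idea: if the exponent is even, square the half-power; if odd, multiply by the base once.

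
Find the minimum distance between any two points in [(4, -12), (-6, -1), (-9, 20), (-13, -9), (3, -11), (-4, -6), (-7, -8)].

Computing all pairwise distances among 7 points:

d((4, -12), (-6, -1)) = 14.8661
d((4, -12), (-9, 20)) = 34.5398
d((4, -12), (-13, -9)) = 17.2627
d((4, -12), (3, -11)) = 1.4142 <-- minimum
d((4, -12), (-4, -6)) = 10.0
d((4, -12), (-7, -8)) = 11.7047
d((-6, -1), (-9, 20)) = 21.2132
d((-6, -1), (-13, -9)) = 10.6301
d((-6, -1), (3, -11)) = 13.4536
d((-6, -1), (-4, -6)) = 5.3852
d((-6, -1), (-7, -8)) = 7.0711
d((-9, 20), (-13, -9)) = 29.2746
d((-9, 20), (3, -11)) = 33.2415
d((-9, 20), (-4, -6)) = 26.4764
d((-9, 20), (-7, -8)) = 28.0713
d((-13, -9), (3, -11)) = 16.1245
d((-13, -9), (-4, -6)) = 9.4868
d((-13, -9), (-7, -8)) = 6.0828
d((3, -11), (-4, -6)) = 8.6023
d((3, -11), (-7, -8)) = 10.4403
d((-4, -6), (-7, -8)) = 3.6056

Closest pair: (4, -12) and (3, -11) with distance 1.4142

The closest pair is (4, -12) and (3, -11) with Euclidean distance 1.4142. For 7 points, brute-force pairwise comparison is shown above. For large n, the divide-and-conquer algorithm (sort by x, recurse on halves, check the dividing strip) achieves O(n log n).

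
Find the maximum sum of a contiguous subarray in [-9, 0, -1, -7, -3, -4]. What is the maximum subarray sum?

Using Kadane's algorithm on [-9, 0, -1, -7, -3, -4]:

Scanning through the array:
Position 1 (value 0): max_ending_here = 0, max_so_far = 0
Position 2 (value -1): max_ending_here = -1, max_so_far = 0
Position 3 (value -7): max_ending_here = -7, max_so_far = 0
Position 4 (value -3): max_ending_here = -3, max_so_far = 0
Position 5 (value -4): max_ending_here = -4, max_so_far = 0

Maximum subarray: [0]
Maximum sum: 0

The maximum subarray is [0] with sum 0. This subarray runs from index 1 to index 1.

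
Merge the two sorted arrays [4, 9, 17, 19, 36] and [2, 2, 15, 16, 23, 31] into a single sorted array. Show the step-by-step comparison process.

Merging process:

Compare 4 vs 2: take 2 from right. Merged: [2]
Compare 4 vs 2: take 2 from right. Merged: [2, 2]
Compare 4 vs 15: take 4 from left. Merged: [2, 2, 4]
Compare 9 vs 15: take 9 from left. Merged: [2, 2, 4, 9]
Compare 17 vs 15: take 15 from right. Merged: [2, 2, 4, 9, 15]
Compare 17 vs 16: take 16 from right. Merged: [2, 2, 4, 9, 15, 16]
Compare 17 vs 23: take 17 from left. Merged: [2, 2, 4, 9, 15, 16, 17]
Compare 19 vs 23: take 19 from left. Merged: [2, 2, 4, 9, 15, 16, 17, 19]
Compare 36 vs 23: take 23 from right. Merged: [2, 2, 4, 9, 15, 16, 17, 19, 23]
Compare 36 vs 31: take 31 from right. Merged: [2, 2, 4, 9, 15, 16, 17, 19, 23, 31]
Append remaining from left: [36]. Merged: [2, 2, 4, 9, 15, 16, 17, 19, 23, 31, 36]

Final merged array: [2, 2, 4, 9, 15, 16, 17, 19, 23, 31, 36]
Total comparisons: 10

The merged array is [2, 2, 4, 9, 15, 16, 17, 19, 23, 31, 36], requiring 10 comparisons. The merge step runs in O(n) time where n is the total number of elements.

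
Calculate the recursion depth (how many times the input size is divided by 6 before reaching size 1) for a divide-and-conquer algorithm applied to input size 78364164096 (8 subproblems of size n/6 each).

For divide and conquer with division factor 6:

Problem sizes at each level:
Level 0: 78364164096
Level 1: 13060694016
Level 2: 2176782336
Level 3: 362797056
Level 4: 60466176
Level 5: 10077696
Level 6: 1679616
Level 7: 279936
Level 8: 46656
Level 9: 7776
Level 10: 1296
Level 11: 216
Level 12: 36
Level 13: 6
Level 14: 1

The root is level 0 and the size-1 base case is level 14 (the tree spans levels 0 through 14, i.e. 15 levels counting the root), so the depth is the number of divisions: log_6(78364164096) = 14

The recursion tree depth is log_6(78364164096) = 14. At each level, the problem size is divided by 6, so it takes 14 divisions to reduce to a base case of size 1. The algorithm makes 8 recursive calls at each level.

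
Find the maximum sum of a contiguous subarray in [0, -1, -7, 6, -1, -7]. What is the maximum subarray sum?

Using Kadane's algorithm on [0, -1, -7, 6, -1, -7]:

Scanning through the array:
Position 1 (value -1): max_ending_here = -1, max_so_far = 0
Position 2 (value -7): max_ending_here = -7, max_so_far = 0
Position 3 (value 6): max_ending_here = 6, max_so_far = 6
Position 4 (value -1): max_ending_here = 5, max_so_far = 6
Position 5 (value -7): max_ending_here = -2, max_so_far = 6

Maximum subarray: [6]
Maximum sum: 6

The maximum subarray is [6] with sum 6. This subarray runs from index 3 to index 3.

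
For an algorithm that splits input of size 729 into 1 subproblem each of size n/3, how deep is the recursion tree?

For divide and conquer with division factor 3:

Problem sizes at each level:
Level 0: 729
Level 1: 243
Level 2: 81
Level 3: 27
Level 4: 9
Level 5: 3
Level 6: 1

The root is level 0 and the size-1 base case is level 6 (the tree spans levels 0 through 6, i.e. 7 levels counting the root), so the depth is the number of divisions: log_3(729) = 6

The recursion tree depth is log_3(729) = 6. At each level, the problem size is divided by 3, so it takes 6 divisions to reduce to a base case of size 1. The algorithm makes 1 recursive call at each level.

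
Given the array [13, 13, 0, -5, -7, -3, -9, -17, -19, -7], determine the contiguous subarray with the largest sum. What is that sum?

Using Kadane's algorithm on [13, 13, 0, -5, -7, -3, -9, -17, -19, -7]:

Scanning through the array:
Position 1 (value 13): max_ending_here = 26, max_so_far = 26
Position 2 (value 0): max_ending_here = 26, max_so_far = 26
Position 3 (value -5): max_ending_here = 21, max_so_far = 26
Position 4 (value -7): max_ending_here = 14, max_so_far = 26
Position 5 (value -3): max_ending_here = 11, max_so_far = 26
Position 6 (value -9): max_ending_here = 2, max_so_far = 26
Position 7 (value -17): max_ending_here = -15, max_so_far = 26
Position 8 (value -19): max_ending_here = -19, max_so_far = 26
Position 9 (value -7): max_ending_here = -7, max_so_far = 26

Maximum subarray: [13, 13]
Maximum sum: 26

The maximum subarray is [13, 13] with sum 26. This subarray runs from index 0 to index 1.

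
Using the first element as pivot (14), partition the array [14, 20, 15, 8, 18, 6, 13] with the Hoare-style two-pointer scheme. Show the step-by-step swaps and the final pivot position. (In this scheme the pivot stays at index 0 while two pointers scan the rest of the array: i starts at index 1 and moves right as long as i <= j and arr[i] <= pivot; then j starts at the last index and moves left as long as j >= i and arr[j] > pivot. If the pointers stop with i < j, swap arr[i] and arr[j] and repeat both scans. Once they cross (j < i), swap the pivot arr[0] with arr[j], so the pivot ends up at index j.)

Hoare-style two-pointer partition with pivot = 14:

Initial array: [14, 20, 15, 8, 18, 6, 13]

Pointers start at i = 1, j = 6.
i stops at index 1 (arr[1]=20 > 14), j stops at index 6 (arr[6]=13 <= 14): swap arr[1] and arr[6], array becomes [14, 13, 15, 8, 18, 6, 20]
i stops at index 2 (arr[2]=15 > 14), j stops at index 5 (arr[5]=6 <= 14): swap arr[2] and arr[5], array becomes [14, 13, 6, 8, 18, 15, 20]
i ends at 4, j ends at 3: the pointers have crossed (j < i), so scanning stops.

Swap pivot arr[0] with arr[3] to place pivot at position 3: [8, 13, 6, 14, 18, 15, 20]
Pivot position: 3

After partitioning with pivot 14, the array becomes [8, 13, 6, 14, 18, 15, 20]. The pivot is placed at index 3. All elements to the left of the pivot are <= 14, and all elements to the right are > 14.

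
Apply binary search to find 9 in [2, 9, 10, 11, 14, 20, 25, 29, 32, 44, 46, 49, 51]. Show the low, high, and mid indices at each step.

Binary search for 9 in [2, 9, 10, 11, 14, 20, 25, 29, 32, 44, 46, 49, 51]:

lo=0, hi=12, mid=6, arr[mid]=25 -> 25 > 9, search left half
lo=0, hi=5, mid=2, arr[mid]=10 -> 10 > 9, search left half
lo=0, hi=1, mid=0, arr[mid]=2 -> 2 < 9, search right half
lo=1, hi=1, mid=1, arr[mid]=9 -> Found target at index 1!

Binary search finds 9 at index 1 after 4 comparisons. The search repeatedly halves the search space by comparing with the middle element.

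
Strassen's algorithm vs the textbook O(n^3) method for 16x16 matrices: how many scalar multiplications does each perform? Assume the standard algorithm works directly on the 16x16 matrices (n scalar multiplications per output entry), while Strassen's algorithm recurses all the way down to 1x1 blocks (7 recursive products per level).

Matrix multiplication for 16x16 matrices:

Standard algorithm: 16^3 = 4096 multiplications
Strassen's algorithm: 7^(log2(16)) = 7^4 = 2401 multiplications
Savings: 4096 - 2401 = 1695 multiplications

Standard: 4096 multiplications (16^3). Strassen: 2401 multiplications (7^4). Strassen reduces 8 recursive multiplications to 7 at each level.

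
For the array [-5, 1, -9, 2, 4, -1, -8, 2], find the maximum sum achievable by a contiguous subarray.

Using Kadane's algorithm on [-5, 1, -9, 2, 4, -1, -8, 2]:

Scanning through the array:
Position 1 (value 1): max_ending_here = 1, max_so_far = 1
Position 2 (value -9): max_ending_here = -8, max_so_far = 1
Position 3 (value 2): max_ending_here = 2, max_so_far = 2
Position 4 (value 4): max_ending_here = 6, max_so_far = 6
Position 5 (value -1): max_ending_here = 5, max_so_far = 6
Position 6 (value -8): max_ending_here = -3, max_so_far = 6
Position 7 (value 2): max_ending_here = 2, max_so_far = 6

Maximum subarray: [2, 4]
Maximum sum: 6

The maximum subarray is [2, 4] with sum 6. This subarray runs from index 3 to index 4.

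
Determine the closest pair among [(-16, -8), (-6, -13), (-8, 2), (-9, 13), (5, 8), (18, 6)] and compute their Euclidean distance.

Computing all pairwise distances among 6 points:

d((-16, -8), (-6, -13)) = 11.1803
d((-16, -8), (-8, 2)) = 12.8062
d((-16, -8), (-9, 13)) = 22.1359
d((-16, -8), (5, 8)) = 26.4008
d((-16, -8), (18, 6)) = 36.7696
d((-6, -13), (-8, 2)) = 15.1327
d((-6, -13), (-9, 13)) = 26.1725
d((-6, -13), (5, 8)) = 23.7065
d((-6, -13), (18, 6)) = 30.6105
d((-8, 2), (-9, 13)) = 11.0454 <-- minimum
d((-8, 2), (5, 8)) = 14.3178
d((-8, 2), (18, 6)) = 26.3059
d((-9, 13), (5, 8)) = 14.8661
d((-9, 13), (18, 6)) = 27.8927
d((5, 8), (18, 6)) = 13.1529

Closest pair: (-8, 2) and (-9, 13) with distance 11.0454

The closest pair is (-8, 2) and (-9, 13) with Euclidean distance 11.0454. For 6 points, brute-force pairwise comparison is shown above. For large n, the divide-and-conquer algorithm (sort by x, recurse on halves, check the dividing strip) achieves O(n log n).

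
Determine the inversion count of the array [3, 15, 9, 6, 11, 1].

Finding inversions in [3, 15, 9, 6, 11, 1]:

(0, 5): arr[0]=3 > arr[5]=1
(1, 2): arr[1]=15 > arr[2]=9
(1, 3): arr[1]=15 > arr[3]=6
(1, 4): arr[1]=15 > arr[4]=11
(1, 5): arr[1]=15 > arr[5]=1
(2, 3): arr[2]=9 > arr[3]=6
(2, 5): arr[2]=9 > arr[5]=1
(3, 5): arr[3]=6 > arr[5]=1
(4, 5): arr[4]=11 > arr[5]=1

Total inversions: 9

The array has 9 inversion(s): (0,5), (1,2), (1,3), (1,4), (1,5), (2,3), (2,5), (3,5), (4,5). Each pair (i,j) satisfies i < j and arr[i] > arr[j].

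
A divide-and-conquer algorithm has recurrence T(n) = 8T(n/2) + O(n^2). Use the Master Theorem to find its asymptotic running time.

Master Theorem for T(n) = 8T(n/2) + O(n^2):

a = 8, b = 2, c = 2
log_b(a) = log_2(8) = 3.0000

Case 1: c = 2 < log_2(8) = 3.0000
T(n) = O(n^(log_2 8)) = O(n^3)

For T(n) = 8T(n/2) + O(n^2): log_2(8) = 3.0000. This is Case 1 of the Master Theorem (c < log_b(a), work dominated by leaves), giving O(n^3).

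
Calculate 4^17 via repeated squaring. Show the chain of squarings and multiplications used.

Computing 4^17 by squaring (build up from 4^1; each line after the first costs one multiplication):

4^1 = 4
4^2 = (4^1)^2 = 4^2 = 16
4^4 = (4^2)^2 = 16^2 = 256
4^8 = (4^4)^2 = 256^2 = 65536
4^16 = (4^8)^2 = 65536^2 = 4294967296
4^17 = 4 * 4^16 = 4 * 4294967296 = 17179869184

Result: 17179869184
Multiplications needed: 5 (5 lines after 4^1)

4^17 = 17179869184. Using exponentiation by squaring, this requires 5 multiplications. The key idea: if the exponent is even, square the half-power; if odd, multiply by the base once.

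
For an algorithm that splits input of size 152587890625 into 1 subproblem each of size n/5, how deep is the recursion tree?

For divide and conquer with division factor 5:

Problem sizes at each level:
Level 0: 152587890625
Level 1: 30517578125
Level 2: 6103515625
Level 3: 1220703125
Level 4: 244140625
Level 5: 48828125
Level 6: 9765625
Level 7: 1953125
Level 8: 390625
Level 9: 78125
Level 10: 15625
Level 11: 3125
Level 12: 625
Level 13: 125
Level 14: 25
Level 15: 5
Level 16: 1

The root is level 0 and the size-1 base case is level 16 (the tree spans levels 0 through 16, i.e. 17 levels counting the root), so the depth is the number of divisions: log_5(152587890625) = 16

The recursion tree depth is log_5(152587890625) = 16. At each level, the problem size is divided by 5, so it takes 16 divisions to reduce to a base case of size 1. The algorithm makes 1 recursive call at each level.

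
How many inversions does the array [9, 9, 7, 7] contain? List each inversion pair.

Finding inversions in [9, 9, 7, 7]:

(0, 2): arr[0]=9 > arr[2]=7
(0, 3): arr[0]=9 > arr[3]=7
(1, 2): arr[1]=9 > arr[2]=7
(1, 3): arr[1]=9 > arr[3]=7

Total inversions: 4

The array has 4 inversion(s): (0,2), (0,3), (1,2), (1,3). Each pair (i,j) satisfies i < j and arr[i] > arr[j].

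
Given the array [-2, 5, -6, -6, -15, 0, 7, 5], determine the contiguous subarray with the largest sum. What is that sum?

Using Kadane's algorithm on [-2, 5, -6, -6, -15, 0, 7, 5]:

Scanning through the array:
Position 1 (value 5): max_ending_here = 5, max_so_far = 5
Position 2 (value -6): max_ending_here = -1, max_so_far = 5
Position 3 (value -6): max_ending_here = -6, max_so_far = 5
Position 4 (value -15): max_ending_here = -15, max_so_far = 5
Position 5 (value 0): max_ending_here = 0, max_so_far = 5
Position 6 (value 7): max_ending_here = 7, max_so_far = 7
Position 7 (value 5): max_ending_here = 12, max_so_far = 12

Maximum subarray: [0, 7, 5]
Maximum sum: 12

The maximum subarray is [0, 7, 5] with sum 12. This subarray runs from index 5 to index 7.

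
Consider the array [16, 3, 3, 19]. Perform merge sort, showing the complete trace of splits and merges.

Merge sort trace:

Split: [16, 3, 3, 19] -> [16, 3] and [3, 19]
  Split: [16, 3] -> [16] and [3]
  Merge: [16] + [3] -> [3, 16]
  Split: [3, 19] -> [3] and [19]
  Merge: [3] + [19] -> [3, 19]
Merge: [3, 16] + [3, 19] -> [3, 3, 16, 19]

Final sorted array: [3, 3, 16, 19]

The merge sort proceeds by recursively splitting the array and merging sorted halves.
After all merges, the sorted array is [3, 3, 16, 19].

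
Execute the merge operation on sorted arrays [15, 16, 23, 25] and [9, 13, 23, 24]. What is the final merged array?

Merging process:

Compare 15 vs 9: take 9 from right. Merged: [9]
Compare 15 vs 13: take 13 from right. Merged: [9, 13]
Compare 15 vs 23: take 15 from left. Merged: [9, 13, 15]
Compare 16 vs 23: take 16 from left. Merged: [9, 13, 15, 16]
Compare 23 vs 23: take 23 from left. Merged: [9, 13, 15, 16, 23]
Compare 25 vs 23: take 23 from right. Merged: [9, 13, 15, 16, 23, 23]
Compare 25 vs 24: take 24 from right. Merged: [9, 13, 15, 16, 23, 23, 24]
Append remaining from left: [25]. Merged: [9, 13, 15, 16, 23, 23, 24, 25]

Final merged array: [9, 13, 15, 16, 23, 23, 24, 25]
Total comparisons: 7

The merged array is [9, 13, 15, 16, 23, 23, 24, 25], requiring 7 comparisons. The merge step runs in O(n) time where n is the total number of elements.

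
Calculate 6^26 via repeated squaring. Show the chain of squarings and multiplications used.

Computing 6^26 by squaring (build up from 6^1; each line after the first costs one multiplication):

6^1 = 6
6^2 = (6^1)^2 = 6^2 = 36
6^3 = 6 * 6^2 = 6 * 36 = 216
6^6 = (6^3)^2 = 216^2 = 46656
6^12 = (6^6)^2 = 46656^2 = 2176782336
6^13 = 6 * 6^12 = 6 * 2176782336 = 13060694016
6^26 = (6^13)^2 = 13060694016^2 = 170581728179578208256

Result: 170581728179578208256
Multiplications needed: 6 (6 lines after 6^1)

6^26 = 170581728179578208256. Using exponentiation by squaring, this requires 6 multiplications. The key idea: if the exponent is even, square the half-power; if odd, multiply by the base once.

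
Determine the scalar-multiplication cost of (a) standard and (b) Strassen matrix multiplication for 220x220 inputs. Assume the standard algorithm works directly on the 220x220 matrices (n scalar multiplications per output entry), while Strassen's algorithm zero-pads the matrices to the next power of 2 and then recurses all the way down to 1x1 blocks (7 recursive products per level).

Matrix multiplication for 220x220 matrices:

Strassen's algorithm requires power-of-2 dimensions. Pad 220x220 to 256x256 (next power of 2).

Standard algorithm: 220^3 = 10648000 multiplications
Strassen's algorithm: 7^(log2(256)) = 7^8 = 5764801 multiplications
Savings: 10648000 - 5764801 = 4883199 multiplications

Standard: 10648000 multiplications (220^3). Strassen: 5764801 multiplications (7^8, after padding to 256x256). Strassen reduces 8 recursive multiplications to 7 at each level.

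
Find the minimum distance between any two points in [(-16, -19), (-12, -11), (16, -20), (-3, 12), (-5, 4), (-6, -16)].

Computing all pairwise distances among 6 points:

d((-16, -19), (-12, -11)) = 8.9443
d((-16, -19), (16, -20)) = 32.0156
d((-16, -19), (-3, 12)) = 33.6155
d((-16, -19), (-5, 4)) = 25.4951
d((-16, -19), (-6, -16)) = 10.4403
d((-12, -11), (16, -20)) = 29.4109
d((-12, -11), (-3, 12)) = 24.6982
d((-12, -11), (-5, 4)) = 16.5529
d((-12, -11), (-6, -16)) = 7.8102 <-- minimum
d((16, -20), (-3, 12)) = 37.2156
d((16, -20), (-5, 4)) = 31.8904
d((16, -20), (-6, -16)) = 22.3607
d((-3, 12), (-5, 4)) = 8.2462
d((-3, 12), (-6, -16)) = 28.1603
d((-5, 4), (-6, -16)) = 20.025

Closest pair: (-12, -11) and (-6, -16) with distance 7.8102

The closest pair is (-12, -11) and (-6, -16) with Euclidean distance 7.8102. For 6 points, brute-force pairwise comparison is shown above. For large n, the divide-and-conquer algorithm (sort by x, recurse on halves, check the dividing strip) achieves O(n log n).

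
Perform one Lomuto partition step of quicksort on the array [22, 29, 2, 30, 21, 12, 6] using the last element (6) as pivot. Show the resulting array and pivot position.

Lomuto partition with pivot = 6:

Initial array: [22, 29, 2, 30, 21, 12, 6]

arr[0]=22 > 6: no swap
arr[1]=29 > 6: no swap
arr[2]=2 <= 6: swap with position 0, array becomes [2, 29, 22, 30, 21, 12, 6]
arr[3]=30 > 6: no swap
arr[4]=21 > 6: no swap
arr[5]=12 > 6: no swap

Place pivot at position 1: [2, 6, 22, 30, 21, 12, 29]
Pivot position: 1

After partitioning with pivot 6, the array becomes [2, 6, 22, 30, 21, 12, 29]. The pivot is placed at index 1. All elements to the left of the pivot are <= 6, and all elements to the right are > 6.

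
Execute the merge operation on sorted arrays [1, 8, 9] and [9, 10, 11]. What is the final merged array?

Merging process:

Compare 1 vs 9: take 1 from left. Merged: [1]
Compare 8 vs 9: take 8 from left. Merged: [1, 8]
Compare 9 vs 9: take 9 from left. Merged: [1, 8, 9]
Append remaining from right: [9, 10, 11]. Merged: [1, 8, 9, 9, 10, 11]

Final merged array: [1, 8, 9, 9, 10, 11]
Total comparisons: 3

The merged array is [1, 8, 9, 9, 10, 11], requiring 3 comparisons. The merge step runs in O(n) time where n is the total number of elements.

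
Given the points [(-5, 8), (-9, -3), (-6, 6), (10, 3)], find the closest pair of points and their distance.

Computing all pairwise distances among 4 points:

d((-5, 8), (-9, -3)) = 11.7047
d((-5, 8), (-6, 6)) = 2.2361 <-- minimum
d((-5, 8), (10, 3)) = 15.8114
d((-9, -3), (-6, 6)) = 9.4868
d((-9, -3), (10, 3)) = 19.9249
d((-6, 6), (10, 3)) = 16.2788

Closest pair: (-5, 8) and (-6, 6) with distance 2.2361

The closest pair is (-5, 8) and (-6, 6) with Euclidean distance 2.2361. For 4 points, brute-force pairwise comparison is shown above. For large n, the divide-and-conquer algorithm (sort by x, recurse on halves, check the dividing strip) achieves O(n log n).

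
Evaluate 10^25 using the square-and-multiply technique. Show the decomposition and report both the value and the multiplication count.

Computing 10^25 by squaring (build up from 10^1; each line after the first costs one multiplication):

10^1 = 10
10^2 = (10^1)^2 = 10^2 = 100
10^3 = 10 * 10^2 = 10 * 100 = 1000
10^6 = (10^3)^2 = 1000^2 = 1000000
10^12 = (10^6)^2 = 1000000^2 = 1000000000000
10^24 = (10^12)^2 = 1000000000000^2 = 1000000000000000000000000
10^25 = 10 * 10^24 = 10 * 1000000000000000000000000 = 10000000000000000000000000

Result: 10000000000000000000000000
Multiplications needed: 6 (6 lines after 10^1)

10^25 = 10000000000000000000000000. Using exponentiation by squaring, this requires 6 multiplications. The key idea: if the exponent is even, square the half-power; if odd, multiply by the base once.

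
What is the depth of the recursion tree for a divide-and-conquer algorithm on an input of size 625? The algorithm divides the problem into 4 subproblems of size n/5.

For divide and conquer with division factor 5:

Problem sizes at each level:
Level 0: 625
Level 1: 125
Level 2: 25
Level 3: 5
Level 4: 1

The root is level 0 and the size-1 base case is level 4 (the tree spans levels 0 through 4, i.e. 5 levels counting the root), so the depth is the number of divisions: log_5(625) = 4

The recursion tree depth is log_5(625) = 4. At each level, the problem size is divided by 5, so it takes 4 divisions to reduce to a base case of size 1. The algorithm makes 4 recursive calls at each level.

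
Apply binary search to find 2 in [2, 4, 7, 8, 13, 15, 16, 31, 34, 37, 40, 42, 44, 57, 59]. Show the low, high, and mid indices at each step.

Binary search for 2 in [2, 4, 7, 8, 13, 15, 16, 31, 34, 37, 40, 42, 44, 57, 59]:

lo=0, hi=14, mid=7, arr[mid]=31 -> 31 > 2, search left half
lo=0, hi=6, mid=3, arr[mid]=8 -> 8 > 2, search left half
lo=0, hi=2, mid=1, arr[mid]=4 -> 4 > 2, search left half
lo=0, hi=0, mid=0, arr[mid]=2 -> Found target at index 0!

Binary search finds 2 at index 0 after 4 comparisons. The search repeatedly halves the search space by comparing with the middle element.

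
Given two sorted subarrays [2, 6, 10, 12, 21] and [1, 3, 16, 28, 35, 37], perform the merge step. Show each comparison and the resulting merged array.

Merging process:

Compare 2 vs 1: take 1 from right. Merged: [1]
Compare 2 vs 3: take 2 from left. Merged: [1, 2]
Compare 6 vs 3: take 3 from right. Merged: [1, 2, 3]
Compare 6 vs 16: take 6 from left. Merged: [1, 2, 3, 6]
Compare 10 vs 16: take 10 from left. Merged: [1, 2, 3, 6, 10]
Compare 12 vs 16: take 12 from left. Merged: [1, 2, 3, 6, 10, 12]
Compare 21 vs 16: take 16 from right. Merged: [1, 2, 3, 6, 10, 12, 16]
Compare 21 vs 28: take 21 from left. Merged: [1, 2, 3, 6, 10, 12, 16, 21]
Append remaining from right: [28, 35, 37]. Merged: [1, 2, 3, 6, 10, 12, 16, 21, 28, 35, 37]

Final merged array: [1, 2, 3, 6, 10, 12, 16, 21, 28, 35, 37]
Total comparisons: 8

The merged array is [1, 2, 3, 6, 10, 12, 16, 21, 28, 35, 37], requiring 8 comparisons. The merge step runs in O(n) time where n is the total number of elements.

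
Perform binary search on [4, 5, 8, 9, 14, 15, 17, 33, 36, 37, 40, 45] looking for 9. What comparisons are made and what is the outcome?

Binary search for 9 in [4, 5, 8, 9, 14, 15, 17, 33, 36, 37, 40, 45]:

lo=0, hi=11, mid=5, arr[mid]=15 -> 15 > 9, search left half
lo=0, hi=4, mid=2, arr[mid]=8 -> 8 < 9, search right half
lo=3, hi=4, mid=3, arr[mid]=9 -> Found target at index 3!

Binary search finds 9 at index 3 after 3 comparisons. The search repeatedly halves the search space by comparing with the middle element.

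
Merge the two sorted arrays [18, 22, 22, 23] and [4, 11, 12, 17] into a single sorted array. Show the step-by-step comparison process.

Merging process:

Compare 18 vs 4: take 4 from right. Merged: [4]
Compare 18 vs 11: take 11 from right. Merged: [4, 11]
Compare 18 vs 12: take 12 from right. Merged: [4, 11, 12]
Compare 18 vs 17: take 17 from right. Merged: [4, 11, 12, 17]
Append remaining from left: [18, 22, 22, 23]. Merged: [4, 11, 12, 17, 18, 22, 22, 23]

Final merged array: [4, 11, 12, 17, 18, 22, 22, 23]
Total comparisons: 4

The merged array is [4, 11, 12, 17, 18, 22, 22, 23], requiring 4 comparisons. The merge step runs in O(n) time where n is the total number of elements.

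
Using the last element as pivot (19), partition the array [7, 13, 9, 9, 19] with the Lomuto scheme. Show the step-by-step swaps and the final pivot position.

Lomuto partition with pivot = 19:

Initial array: [7, 13, 9, 9, 19]

arr[0]=7 <= 19: swap with position 0, array becomes [7, 13, 9, 9, 19]
arr[1]=13 <= 19: swap with position 1, array becomes [7, 13, 9, 9, 19]
arr[2]=9 <= 19: swap with position 2, array becomes [7, 13, 9, 9, 19]
arr[3]=9 <= 19: swap with position 3, array becomes [7, 13, 9, 9, 19]

Place pivot at position 4: [7, 13, 9, 9, 19]
Pivot position: 4

After partitioning with pivot 19, the array becomes [7, 13, 9, 9, 19]. The pivot is placed at index 4. All elements to the left of the pivot are <= 19, and all elements to the right are > 19.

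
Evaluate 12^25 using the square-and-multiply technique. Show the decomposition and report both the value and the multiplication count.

Computing 12^25 by squaring (build up from 12^1; each line after the first costs one multiplication):

12^1 = 12
12^2 = (12^1)^2 = 12^2 = 144
12^3 = 12 * 12^2 = 12 * 144 = 1728
12^6 = (12^3)^2 = 1728^2 = 2985984
12^12 = (12^6)^2 = 2985984^2 = 8916100448256
12^24 = (12^12)^2 = 8916100448256^2 = 79496847203390844133441536
12^25 = 12 * 12^24 = 12 * 79496847203390844133441536 = 953962166440690129601298432

Result: 953962166440690129601298432
Multiplications needed: 6 (6 lines after 12^1)

12^25 = 953962166440690129601298432. Using exponentiation by squaring, this requires 6 multiplications. The key idea: if the exponent is even, square the half-power; if odd, multiply by the base once.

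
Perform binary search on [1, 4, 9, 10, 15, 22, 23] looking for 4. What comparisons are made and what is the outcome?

Binary search for 4 in [1, 4, 9, 10, 15, 22, 23]:

lo=0, hi=6, mid=3, arr[mid]=10 -> 10 > 4, search left half
lo=0, hi=2, mid=1, arr[mid]=4 -> Found target at index 1!

Binary search finds 4 at index 1 after 2 comparisons. The search repeatedly halves the search space by comparing with the middle element.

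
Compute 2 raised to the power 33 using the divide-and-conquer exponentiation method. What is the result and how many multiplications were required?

Computing 2^33 by squaring (build up from 2^1; each line after the first costs one multiplication):

2^1 = 2
2^2 = (2^1)^2 = 2^2 = 4
2^4 = (2^2)^2 = 4^2 = 16
2^8 = (2^4)^2 = 16^2 = 256
2^16 = (2^8)^2 = 256^2 = 65536
2^32 = (2^16)^2 = 65536^2 = 4294967296
2^33 = 2 * 2^32 = 2 * 4294967296 = 8589934592

Result: 8589934592
Multiplications needed: 6 (6 lines after 2^1)

2^33 = 8589934592. Using exponentiation by squaring, this requires 6 multiplications. The key idea: if the exponent is even, square the half-power; if odd, multiply by the base once.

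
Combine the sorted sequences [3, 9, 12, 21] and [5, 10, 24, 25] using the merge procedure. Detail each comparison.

Merging process:

Compare 3 vs 5: take 3 from left. Merged: [3]
Compare 9 vs 5: take 5 from right. Merged: [3, 5]
Compare 9 vs 10: take 9 from left. Merged: [3, 5, 9]
Compare 12 vs 10: take 10 from right. Merged: [3, 5, 9, 10]
Compare 12 vs 24: take 12 from left. Merged: [3, 5, 9, 10, 12]
Compare 21 vs 24: take 21 from left. Merged: [3, 5, 9, 10, 12, 21]
Append remaining from right: [24, 25]. Merged: [3, 5, 9, 10, 12, 21, 24, 25]

Final merged array: [3, 5, 9, 10, 12, 21, 24, 25]
Total comparisons: 6

The merged array is [3, 5, 9, 10, 12, 21, 24, 25], requiring 6 comparisons. The merge step runs in O(n) time where n is the total number of elements.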